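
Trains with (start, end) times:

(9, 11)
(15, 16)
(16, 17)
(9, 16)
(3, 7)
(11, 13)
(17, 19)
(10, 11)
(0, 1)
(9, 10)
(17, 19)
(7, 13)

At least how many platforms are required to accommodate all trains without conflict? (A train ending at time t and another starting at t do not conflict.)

starts: [0, 3, 7, 9, 9, 9, 10, 11, 15, 16, 17, 17]
ends:   [1, 7, 10, 11, 11, 13, 13, 16, 16, 17, 19, 19]
s0→1 e1→0 s3→1 e7→0 s7→1 s9→2 s9→3 s9→4  — peak 4.

4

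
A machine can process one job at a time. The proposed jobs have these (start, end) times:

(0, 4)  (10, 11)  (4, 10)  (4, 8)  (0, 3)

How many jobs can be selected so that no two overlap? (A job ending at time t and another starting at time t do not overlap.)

3

Sorted by end: (0,3)  (0,4)  (4,8)  (4,10)  (10,11)
take (0,3); skip (0,4); take (4,8); take (10,11).
Selected 3 jobs.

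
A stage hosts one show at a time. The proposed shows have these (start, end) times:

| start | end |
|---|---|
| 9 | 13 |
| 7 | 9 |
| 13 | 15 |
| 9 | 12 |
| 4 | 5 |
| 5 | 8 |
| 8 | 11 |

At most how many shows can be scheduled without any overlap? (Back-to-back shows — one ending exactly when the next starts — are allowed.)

4

Greedy by earliest finish: after sorting by end time, pick each interval compatible with the last pick.
Sorted by end: (4,5)  (5,8)  (7,9)  (8,11)  (9,12)  (9,13)  (13,15)
take (4,5); take (5,8); take (8,11); skip (9,13); take (13,15).
Selected 4 shows.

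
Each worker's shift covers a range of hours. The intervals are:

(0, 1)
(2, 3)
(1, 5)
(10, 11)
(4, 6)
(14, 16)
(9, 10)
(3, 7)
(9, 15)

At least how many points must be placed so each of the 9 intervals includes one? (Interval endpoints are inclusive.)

Sorted: [0,1] [2,3] [1,5] [4,6] [3,7] [9,10] [10,11] [9,15] [14,16]
{[0,1]} hit by 1; {[2,3],[1,5]} hit by 3; {[4,6],[3,7]} hit by 6; {[9,10],[10,11],[9,15]} hit by 10; {[14,16]} hit by 16.
Points: 1, 3, 6, 10, 16 (5 total).

5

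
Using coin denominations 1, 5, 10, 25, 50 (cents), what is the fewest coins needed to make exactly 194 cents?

Use the largest denomination that fits, subtract, and repeat.
194 = 3×50 + 1×25 + 1×10 + 1×5 + 4×1
Total coins = 3 + 1 + 1 + 1 + 4 = 10

10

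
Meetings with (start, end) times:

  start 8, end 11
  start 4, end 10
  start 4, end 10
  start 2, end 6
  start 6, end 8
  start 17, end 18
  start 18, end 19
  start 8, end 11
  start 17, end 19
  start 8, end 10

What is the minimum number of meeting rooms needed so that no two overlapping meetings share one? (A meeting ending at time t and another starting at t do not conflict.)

5

Count concurrent intervals with a sweep; the peak is the room count.
Events (time:±→running): 2:+→1 4:+→2 4:+→3 6:-→2 6:+→3 8:-→2 8:+→3 8:+→4 8:+→5 … peak 5.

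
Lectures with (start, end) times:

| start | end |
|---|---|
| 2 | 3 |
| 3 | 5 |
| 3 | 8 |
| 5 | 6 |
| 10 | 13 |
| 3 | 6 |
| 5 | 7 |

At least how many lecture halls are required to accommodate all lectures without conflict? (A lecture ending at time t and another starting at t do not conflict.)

The answer is the maximum number of intervals overlapping at any instant.
starts: [2, 3, 3, 3, 5, 5, 10]
ends:   [3, 5, 6, 6, 7, 8, 13]
s2→1 e3→0 s3→1 s3→2 s3→3 e5→2 s5→3 s5→4  — peak 4.

4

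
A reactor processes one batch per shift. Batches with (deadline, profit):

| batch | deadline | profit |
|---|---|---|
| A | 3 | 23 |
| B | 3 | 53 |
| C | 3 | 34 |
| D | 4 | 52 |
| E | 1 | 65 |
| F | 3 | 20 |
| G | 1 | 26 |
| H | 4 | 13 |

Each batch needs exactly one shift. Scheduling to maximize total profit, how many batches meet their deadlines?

4

Take jobs in profit order; each goes to the latest open slot no later than its deadline.
Profit order: E=65 B=53 D=52 C=34 G=26 A=23 F=20 H=13
Assign: E→slot 1, B→slot 3, D→slot 4, C→slot 2, G skipped, A skipped, F skipped, H skipped.
Slots: [1:E] [2:C] [3:B] [4:D]
4 of 8 scheduled.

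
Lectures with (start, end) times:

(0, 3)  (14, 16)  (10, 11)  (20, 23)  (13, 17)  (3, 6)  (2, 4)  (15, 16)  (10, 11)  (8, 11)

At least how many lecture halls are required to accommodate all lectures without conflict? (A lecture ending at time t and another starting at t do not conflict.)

3

Count concurrent intervals with a sweep; the peak is the room count.
Events (time:±→running): 0:+→1 2:+→2 3:-→1 3:+→2 4:-→1 6:-→0 8:+→1 10:+→2 10:+→3 … peak 3.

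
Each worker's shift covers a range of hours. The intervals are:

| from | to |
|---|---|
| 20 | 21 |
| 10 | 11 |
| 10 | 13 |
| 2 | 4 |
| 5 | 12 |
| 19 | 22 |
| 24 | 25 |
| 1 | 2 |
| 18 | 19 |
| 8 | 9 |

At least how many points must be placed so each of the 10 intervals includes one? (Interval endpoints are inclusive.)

Process intervals by earliest right end; each time one isn't hit yet, stab at its right endpoint.
Sorted: [1,2] [2,4] [8,9] [10,11] [5,12] [10,13] [18,19] [20,21] [19,22] [24,25]
{[1,2],[2,4]} hit by 2; {[8,9]} hit by 9; {[10,11],[5,12],[10,13]} hit by 11; {[18,19]} hit by 19; {[20,21],[19,22]} hit by 21; {[24,25]} hit by 25.
Points: 2, 9, 11, 19, 21, 25 (6 total).

6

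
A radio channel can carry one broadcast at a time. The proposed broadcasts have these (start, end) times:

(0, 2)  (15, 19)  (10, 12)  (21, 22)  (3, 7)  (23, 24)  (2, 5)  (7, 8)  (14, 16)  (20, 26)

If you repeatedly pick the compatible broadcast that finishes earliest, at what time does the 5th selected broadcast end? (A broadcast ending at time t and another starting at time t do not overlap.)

16

Sort by end time and greedily take each interval whose start is ≥ the last chosen end.
By end time: (0,2), (2,5), (3,7), (7,8), (10,12), (14,16), (15,19), (21,22), (23,24), (20,26).
Pick (0,2); next start ≥ 2 → (2,5); next start ≥ 5 → (7,8); next start ≥ 8 → (10,12); next start ≥ 12 → (14,16); next start ≥ 16 → (21,22); next start ≥ 22 → (23,24).
Selected: (0,2) (2,5) (7,8) (10,12) (14,16) (21,22) (23,24)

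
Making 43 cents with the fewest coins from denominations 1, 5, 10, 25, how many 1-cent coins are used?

Greedy: take as many of the largest coin as possible, then repeat with the remainder.
43 = 1×25 + 1×10 + 1×5 + 3×1
Count of 1: 3

3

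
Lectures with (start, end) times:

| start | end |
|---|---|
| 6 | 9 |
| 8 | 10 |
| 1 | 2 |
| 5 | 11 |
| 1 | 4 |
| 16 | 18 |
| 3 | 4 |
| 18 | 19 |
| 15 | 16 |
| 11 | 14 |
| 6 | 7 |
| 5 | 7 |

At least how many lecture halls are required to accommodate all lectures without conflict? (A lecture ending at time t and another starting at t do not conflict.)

Count concurrent intervals with a sweep; the peak is the room count.
Events (time:±→running): 1:+→1 1:+→2 2:-→1 3:+→2 4:-→1 4:-→0 5:+→1 5:+→2 6:+→3 6:+→4 … peak 4.

4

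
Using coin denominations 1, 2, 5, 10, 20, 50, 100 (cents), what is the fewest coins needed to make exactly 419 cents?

8

419 − 4×100→19 − 1×10→9 − 1×5→4 − 2×2→0
Total coins = 4 + 1 + 1 + 2 = 8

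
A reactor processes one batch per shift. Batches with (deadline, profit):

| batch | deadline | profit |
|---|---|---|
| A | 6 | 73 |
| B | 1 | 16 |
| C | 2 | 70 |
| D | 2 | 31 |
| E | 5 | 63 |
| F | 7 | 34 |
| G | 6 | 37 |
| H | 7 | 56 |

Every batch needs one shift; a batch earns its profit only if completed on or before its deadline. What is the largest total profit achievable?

364

Profit order: A=73 C=70 E=63 H=56 G=37 F=34 D=31 B=16
Assign: A→slot 6, C→slot 2, E→slot 5, H→slot 7, G→slot 4, F→slot 3, D→slot 1, B skipped.
Slots: [1:D] [2:C] [3:F] [4:G] [5:E] [6:A] [7:H]
Profit = 31 + 70 + 34 + 37 + 63 + 73 + 56 = 364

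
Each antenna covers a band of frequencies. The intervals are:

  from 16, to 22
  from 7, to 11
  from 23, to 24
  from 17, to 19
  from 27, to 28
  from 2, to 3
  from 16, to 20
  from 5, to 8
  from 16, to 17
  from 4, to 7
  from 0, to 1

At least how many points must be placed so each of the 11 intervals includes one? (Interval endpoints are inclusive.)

6

Sort by right endpoint; whenever an interval is uncovered, place a point at its right end.
By right end: [0,1]  [2,3]  [4,7]  [5,8]  [7,11]  [16,17]  [17,19]  [16,20]  [16,22]  [23,24]  [27,28]
[0,1] uncovered → point at 1; [2,3] uncovered → point at 3; [4,7] uncovered → point at 7; [16,17] uncovered → point at 17; [23,24] uncovered → point at 24; [27,28] uncovered → point at 28.
Points: 1, 3, 7, 17, 24, 28 (6 total).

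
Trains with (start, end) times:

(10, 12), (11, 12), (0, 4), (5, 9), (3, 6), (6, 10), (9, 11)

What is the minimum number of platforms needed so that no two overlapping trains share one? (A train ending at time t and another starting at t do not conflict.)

starts: [0, 3, 5, 6, 9, 10, 11]
ends:   [4, 6, 9, 10, 11, 12, 12]
s0→1 s3→2  — peak 2.

2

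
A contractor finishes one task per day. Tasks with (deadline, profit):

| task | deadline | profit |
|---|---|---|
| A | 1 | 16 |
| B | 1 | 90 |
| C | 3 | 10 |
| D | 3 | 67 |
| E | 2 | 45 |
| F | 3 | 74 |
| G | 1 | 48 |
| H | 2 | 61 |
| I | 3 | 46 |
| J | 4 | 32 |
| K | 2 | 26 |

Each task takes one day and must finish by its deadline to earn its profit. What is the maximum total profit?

Profit order: B=90 F=74 D=67 H=61 G=48 I=46 E=45 J=32 K=26 A=16 C=10
Assign: B→slot 1, F→slot 3, D→slot 2, H skipped, G skipped, I skipped, E skipped, J→slot 4, K skipped, A skipped, C skipped.
Slots: [1:B] [2:D] [3:F] [4:J]
Profit = 90 + 67 + 74 + 32 = 263

263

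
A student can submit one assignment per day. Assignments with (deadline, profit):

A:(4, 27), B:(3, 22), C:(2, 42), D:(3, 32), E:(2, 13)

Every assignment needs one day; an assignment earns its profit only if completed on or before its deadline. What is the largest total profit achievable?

Take jobs in profit order; each goes to the latest open slot no later than its deadline.
Profit order: C=42 D=32 A=27 B=22 E=13
Assign: C→slot 2, D→slot 3, A→slot 4, B→slot 1, E skipped.
Slots: [1:B] [2:C] [3:D] [4:A]
Profit = 22 + 42 + 32 + 27 = 123

123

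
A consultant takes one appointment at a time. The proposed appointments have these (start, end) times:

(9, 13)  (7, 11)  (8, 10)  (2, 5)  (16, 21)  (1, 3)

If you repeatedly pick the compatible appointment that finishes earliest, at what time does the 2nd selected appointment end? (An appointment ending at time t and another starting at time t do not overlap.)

Sort by end time and greedily take each interval whose start is ≥ the last chosen end.
Sorted by end: (1,3)  (2,5)  (8,10)  (7,11)  (9,13)  (16,21)
take (1,3); skip (2,5); take (8,10); skip (7,11); take (16,21).
Selected: (1,3) (8,10) (16,21)

10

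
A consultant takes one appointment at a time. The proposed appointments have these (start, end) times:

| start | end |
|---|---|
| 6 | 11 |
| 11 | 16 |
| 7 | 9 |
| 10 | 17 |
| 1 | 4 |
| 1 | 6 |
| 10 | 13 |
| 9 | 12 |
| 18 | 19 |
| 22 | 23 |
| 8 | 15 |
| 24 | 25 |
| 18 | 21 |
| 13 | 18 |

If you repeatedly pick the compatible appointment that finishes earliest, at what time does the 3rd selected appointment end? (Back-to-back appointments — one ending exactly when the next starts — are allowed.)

12

Sort by end time and greedily take each interval whose start is ≥ the last chosen end.
By end time: (1,4), (1,6), (7,9), (6,11), (9,12), (10,13), (8,15), (11,16), (10,17), (13,18), (18,19), (18,21), (22,23), (24,25).
Pick (1,4); next start ≥ 4 → (7,9); next start ≥ 9 → (9,12); next start ≥ 12 → (13,18); next start ≥ 18 → (18,19); next start ≥ 19 → (22,23); next start ≥ 23 → (24,25).
Selected: (1,4) (7,9) (9,12) (13,18) (18,19) (22,23) (24,25)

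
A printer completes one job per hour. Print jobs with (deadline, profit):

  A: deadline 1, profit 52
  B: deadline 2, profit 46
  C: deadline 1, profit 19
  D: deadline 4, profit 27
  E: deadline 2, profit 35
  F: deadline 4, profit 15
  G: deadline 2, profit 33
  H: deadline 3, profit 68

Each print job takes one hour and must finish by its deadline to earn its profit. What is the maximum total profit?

193

By profit: H(d3,68), A(d1,52), B(d2,46), E(d2,35), G(d2,33), D(d4,27), C(d1,19), F(d4,15)
H→slot 3; A→slot 1; B→slot 2; E skipped; G skipped; D→slot 4; C skipped; F skipped.
Profit = 52 + 46 + 68 + 27 = 193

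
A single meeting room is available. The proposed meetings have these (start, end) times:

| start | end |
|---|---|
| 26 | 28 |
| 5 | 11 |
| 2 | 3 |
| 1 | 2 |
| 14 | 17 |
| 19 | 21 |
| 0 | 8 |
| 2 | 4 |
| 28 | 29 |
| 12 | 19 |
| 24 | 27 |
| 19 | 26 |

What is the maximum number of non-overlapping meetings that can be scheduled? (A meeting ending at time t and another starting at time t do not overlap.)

7

Greedy by earliest finish: after sorting by end time, pick each interval compatible with the last pick.
Sorted by end: (1,2)  (2,3)  (2,4)  (0,8)  (5,11)  (14,17)  (12,19)  (19,21)  (19,26)  (24,27)  (26,28)  (28,29)
take (1,2); take (2,3); skip (0,8); take (5,11); take (14,17); skip (12,19); take (19,21); skip (19,26); take (24,27); take (28,29).
Selected 7 meetings.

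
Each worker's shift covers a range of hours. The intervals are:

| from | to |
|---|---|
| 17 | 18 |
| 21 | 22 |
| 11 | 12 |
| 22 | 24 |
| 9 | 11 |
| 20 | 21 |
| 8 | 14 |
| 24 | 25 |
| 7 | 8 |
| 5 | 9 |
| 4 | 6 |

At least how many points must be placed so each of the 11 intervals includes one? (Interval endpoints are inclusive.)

By right end: [4,6]  [7,8]  [5,9]  [9,11]  [11,12]  [8,14]  [17,18]  [20,21]  [21,22]  [22,24]  [24,25]
[4,6] uncovered → point at 6; [7,8] uncovered → point at 8; [9,11] uncovered → point at 11; [17,18] uncovered → point at 18; [20,21] uncovered → point at 21; [22,24] uncovered → point at 24.
Points: 6, 8, 11, 18, 21, 24 (6 total).

6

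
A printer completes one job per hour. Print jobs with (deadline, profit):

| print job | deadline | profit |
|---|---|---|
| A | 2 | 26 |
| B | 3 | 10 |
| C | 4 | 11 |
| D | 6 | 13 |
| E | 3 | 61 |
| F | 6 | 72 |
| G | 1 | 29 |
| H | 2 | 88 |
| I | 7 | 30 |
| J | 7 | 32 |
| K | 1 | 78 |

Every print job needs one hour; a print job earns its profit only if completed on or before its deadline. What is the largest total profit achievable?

Sort by profit descending; place each in the latest free slot ≤ its deadline.
By profit: H(d2,88), K(d1,78), F(d6,72), E(d3,61), J(d7,32), I(d7,30), G(d1,29), A(d2,26), D(d6,13), C(d4,11), B(d3,10)
H→slot 2; K→slot 1; F→slot 6; E→slot 3; J→slot 7; I→slot 5; G skipped; A skipped; D→slot 4; C skipped; B skipped.
Profit = 78 + 88 + 61 + 13 + 30 + 72 + 32 = 374

374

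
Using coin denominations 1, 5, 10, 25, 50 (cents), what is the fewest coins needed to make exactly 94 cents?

8

94 − 1×50→44 − 1×25→19 − 1×10→9 − 1×5→4 − 4×1→0
Total coins = 1 + 1 + 1 + 1 + 4 = 8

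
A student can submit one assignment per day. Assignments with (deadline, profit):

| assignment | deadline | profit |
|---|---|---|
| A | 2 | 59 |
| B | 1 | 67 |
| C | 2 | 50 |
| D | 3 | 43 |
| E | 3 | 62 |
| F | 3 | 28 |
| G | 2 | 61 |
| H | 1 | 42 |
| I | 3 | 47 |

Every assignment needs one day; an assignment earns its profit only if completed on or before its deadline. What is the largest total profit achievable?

Profit order: B=67 E=62 G=61 A=59 C=50 I=47 D=43 H=42 F=28
Assign: B→slot 1, E→slot 3, G→slot 2, A skipped, C skipped, I skipped, D skipped, H skipped, F skipped.
Slots: [1:B] [2:G] [3:E]
Profit = 67 + 61 + 62 = 190

190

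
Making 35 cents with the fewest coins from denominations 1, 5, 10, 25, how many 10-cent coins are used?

Use the largest denomination that fits, subtract, and repeat.
35 = 1×25 + 1×10
Count of 10: 1

1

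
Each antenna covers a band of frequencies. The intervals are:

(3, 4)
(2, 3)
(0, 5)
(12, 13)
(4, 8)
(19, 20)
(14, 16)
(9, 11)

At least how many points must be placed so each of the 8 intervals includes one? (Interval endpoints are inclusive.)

Sorted: [2,3] [3,4] [0,5] [4,8] [9,11] [12,13] [14,16] [19,20]
{[2,3],[3,4],[0,5]} hit by 3; {[4,8]} hit by 8; {[9,11]} hit by 11; {[12,13]} hit by 13; {[14,16]} hit by 16; {[19,20]} hit by 20.
Points: 3, 8, 11, 13, 16, 20 (6 total).

6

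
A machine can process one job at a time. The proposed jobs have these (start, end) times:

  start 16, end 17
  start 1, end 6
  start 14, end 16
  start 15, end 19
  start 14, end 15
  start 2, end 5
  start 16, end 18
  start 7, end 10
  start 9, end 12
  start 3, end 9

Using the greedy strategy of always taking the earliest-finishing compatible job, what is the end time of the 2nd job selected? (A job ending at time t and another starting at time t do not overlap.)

10

Sort by end time and greedily take each interval whose start is ≥ the last chosen end.
By end time: (2,5), (1,6), (3,9), (7,10), (9,12), (14,15), (14,16), (16,17), (16,18), (15,19).
Pick (2,5); next start ≥ 5 → (7,10); next start ≥ 10 → (14,15); next start ≥ 15 → (16,17).
Selected: (2,5) (7,10) (14,15) (16,17)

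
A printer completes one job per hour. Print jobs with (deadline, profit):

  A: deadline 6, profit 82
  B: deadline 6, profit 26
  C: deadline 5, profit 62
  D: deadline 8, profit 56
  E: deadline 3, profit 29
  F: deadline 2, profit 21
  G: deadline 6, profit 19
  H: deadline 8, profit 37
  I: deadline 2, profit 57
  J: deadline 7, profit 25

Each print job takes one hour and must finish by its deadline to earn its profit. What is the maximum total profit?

374

By profit: A(d6,82), C(d5,62), I(d2,57), D(d8,56), H(d8,37), E(d3,29), B(d6,26), J(d7,25), F(d2,21), G(d6,19)
A→slot 6; C→slot 5; I→slot 2; D→slot 8; H→slot 7; E→slot 3; B→slot 4; J→slot 1; F skipped; G skipped.
Profit = 25 + 57 + 29 + 26 + 62 + 82 + 37 + 56 = 374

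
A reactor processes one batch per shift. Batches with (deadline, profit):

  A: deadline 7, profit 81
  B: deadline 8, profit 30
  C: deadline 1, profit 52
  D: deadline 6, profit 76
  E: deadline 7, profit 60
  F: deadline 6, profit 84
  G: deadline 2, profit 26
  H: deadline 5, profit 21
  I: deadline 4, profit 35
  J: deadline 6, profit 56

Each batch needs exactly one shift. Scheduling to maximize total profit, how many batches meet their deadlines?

8

Sort by profit descending; place each in the latest free slot ≤ its deadline.
By profit: F(d6,84), A(d7,81), D(d6,76), E(d7,60), J(d6,56), C(d1,52), I(d4,35), B(d8,30), G(d2,26), H(d5,21)
F→slot 6; A→slot 7; D→slot 5; E→slot 4; J→slot 3; C→slot 1; I→slot 2; B→slot 8; G skipped; H skipped.
8 of 10 scheduled.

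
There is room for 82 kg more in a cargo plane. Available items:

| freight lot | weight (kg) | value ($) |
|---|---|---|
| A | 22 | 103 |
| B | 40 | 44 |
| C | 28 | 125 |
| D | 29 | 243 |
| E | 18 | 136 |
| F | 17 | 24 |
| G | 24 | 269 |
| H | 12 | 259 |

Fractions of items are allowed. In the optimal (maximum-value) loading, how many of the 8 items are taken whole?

3

Ratios (sorted): H 21.58, G 11.21, D 8.38, E 7.56, A 4.68, C 4.46, F 1.41, B 1.10
take H (12 @ 259); take G (24 @ 269); take D (29 @ 243); take 17/18 of E → 128.44. Capacity used 82/82.
3 item(s) taken whole; one partial (take 17/18 of E).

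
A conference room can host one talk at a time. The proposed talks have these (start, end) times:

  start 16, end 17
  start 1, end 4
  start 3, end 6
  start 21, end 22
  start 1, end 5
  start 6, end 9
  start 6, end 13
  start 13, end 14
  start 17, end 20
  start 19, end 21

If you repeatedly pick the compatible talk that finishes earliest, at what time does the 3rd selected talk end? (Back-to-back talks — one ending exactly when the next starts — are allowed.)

14

Sort by end time and greedily take each interval whose start is ≥ the last chosen end.
Sorted by end: (1,4)  (1,5)  (3,6)  (6,9)  (6,13)  (13,14)  (16,17)  (17,20)  (19,21)  (21,22)
take (1,4); skip (3,6); take (6,9); take (13,14); take (16,17); take (17,20); take (21,22).
Selected: (1,4) (6,9) (13,14) (16,17) (17,20) (21,22)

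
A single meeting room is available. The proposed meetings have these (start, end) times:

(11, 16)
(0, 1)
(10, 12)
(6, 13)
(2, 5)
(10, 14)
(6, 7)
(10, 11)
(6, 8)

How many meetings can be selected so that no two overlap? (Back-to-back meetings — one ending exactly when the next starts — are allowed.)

5

Order by finish time; keep every interval that doesn't clash with the previous kept one.
By end time: (0,1), (2,5), (6,7), (6,8), (10,11), (10,12), (6,13), (10,14), (11,16).
Pick (0,1); next start ≥ 1 → (2,5); next start ≥ 5 → (6,7); next start ≥ 7 → (10,11); next start ≥ 11 → (11,16).
Selected 5 meetings.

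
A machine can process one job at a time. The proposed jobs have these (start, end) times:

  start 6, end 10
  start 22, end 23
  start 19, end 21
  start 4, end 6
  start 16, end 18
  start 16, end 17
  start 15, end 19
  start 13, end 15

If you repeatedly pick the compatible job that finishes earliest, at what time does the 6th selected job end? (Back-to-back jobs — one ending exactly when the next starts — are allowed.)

Sorted by end: (4,6)  (6,10)  (13,15)  (16,17)  (16,18)  (15,19)  (19,21)  (22,23)
take (4,6); take (6,10); take (13,15); take (16,17); take (19,21); take (22,23).
Selected: (4,6) (6,10) (13,15) (16,17) (19,21) (22,23)

23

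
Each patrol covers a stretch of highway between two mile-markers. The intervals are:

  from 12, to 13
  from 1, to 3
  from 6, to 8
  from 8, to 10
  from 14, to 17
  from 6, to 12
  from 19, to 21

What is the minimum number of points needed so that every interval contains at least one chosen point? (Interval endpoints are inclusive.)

Sort by right endpoint; whenever an interval is uncovered, place a point at its right end.
Sorted: [1,3] [6,8] [8,10] [6,12] [12,13] [14,17] [19,21]
{[1,3]} hit by 3; {[6,8],[8,10],[6,12]} hit by 8; {[12,13]} hit by 13; {[14,17]} hit by 17; {[19,21]} hit by 21.
Points: 3, 8, 13, 17, 21 (5 total).

5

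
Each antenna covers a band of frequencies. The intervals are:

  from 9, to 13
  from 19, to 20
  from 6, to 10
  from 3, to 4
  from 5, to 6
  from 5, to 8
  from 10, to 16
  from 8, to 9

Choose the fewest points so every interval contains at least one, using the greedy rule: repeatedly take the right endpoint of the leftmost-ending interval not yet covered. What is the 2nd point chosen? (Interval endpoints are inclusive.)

6

Process intervals by earliest right end; each time one isn't hit yet, stab at its right endpoint.
By right end: [3,4]  [5,6]  [5,8]  [8,9]  [6,10]  [9,13]  [10,16]  [19,20]
[3,4] uncovered → point at 4; [5,6] uncovered → point at 6; [8,9] uncovered → point at 9; [10,16] uncovered → point at 16; [19,20] uncovered → point at 20.
Points: 4, 6, 9, 16, 20 (5 total).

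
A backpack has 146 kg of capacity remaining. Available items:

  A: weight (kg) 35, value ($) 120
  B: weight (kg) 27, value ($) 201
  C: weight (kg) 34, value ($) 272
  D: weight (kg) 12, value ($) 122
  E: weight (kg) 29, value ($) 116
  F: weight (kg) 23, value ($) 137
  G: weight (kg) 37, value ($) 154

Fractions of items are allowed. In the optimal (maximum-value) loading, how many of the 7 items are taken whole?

5

Greedy by value/weight ratio, highest first.
Ratios (sorted): D 10.17, C 8.00, B 7.44, F 5.96, G 4.16, E 4.00, A 3.43
take D (12 @ 122); take C (34 @ 272); take B (27 @ 201); take F (23 @ 137); take G (37 @ 154); take 13/29 of E → 52.00. Capacity used 146/146.
5 item(s) taken whole; one partial (take 13/29 of E).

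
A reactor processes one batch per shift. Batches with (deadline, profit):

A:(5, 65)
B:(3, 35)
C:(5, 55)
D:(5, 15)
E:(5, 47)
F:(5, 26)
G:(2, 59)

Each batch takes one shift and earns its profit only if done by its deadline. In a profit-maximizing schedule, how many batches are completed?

5

Profit order: A=65 G=59 C=55 E=47 B=35 F=26 D=15
Assign: A→slot 5, G→slot 2, C→slot 4, E→slot 3, B→slot 1, F skipped, D skipped.
Slots: [1:B] [2:G] [3:E] [4:C] [5:A]
5 of 7 scheduled.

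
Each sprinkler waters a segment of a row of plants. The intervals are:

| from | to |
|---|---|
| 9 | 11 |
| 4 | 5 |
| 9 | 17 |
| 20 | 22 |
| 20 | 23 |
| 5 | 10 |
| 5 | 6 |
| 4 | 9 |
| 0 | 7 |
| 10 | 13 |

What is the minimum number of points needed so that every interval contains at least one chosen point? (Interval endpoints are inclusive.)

Sorted: [4,5] [5,6] [0,7] [4,9] [5,10] [9,11] [10,13] [9,17] [20,22] [20,23]
{[4,5],[5,6],[0,7],[4,9],[5,10]} hit by 5; {[9,11],[10,13],[9,17]} hit by 11; {[20,22],[20,23]} hit by 22.
Points: 5, 11, 22 (3 total).

3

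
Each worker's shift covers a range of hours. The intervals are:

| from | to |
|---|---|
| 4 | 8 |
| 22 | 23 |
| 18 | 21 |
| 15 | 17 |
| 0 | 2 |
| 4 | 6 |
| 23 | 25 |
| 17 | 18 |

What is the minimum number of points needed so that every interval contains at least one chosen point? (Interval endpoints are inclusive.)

5

By right end: [0,2]  [4,6]  [4,8]  [15,17]  [17,18]  [18,21]  [22,23]  [23,25]
[0,2] uncovered → point at 2; [4,6] uncovered → point at 6; [15,17] uncovered → point at 17; [18,21] uncovered → point at 21; [22,23] uncovered → point at 23.
Points: 2, 6, 17, 21, 23 (5 total).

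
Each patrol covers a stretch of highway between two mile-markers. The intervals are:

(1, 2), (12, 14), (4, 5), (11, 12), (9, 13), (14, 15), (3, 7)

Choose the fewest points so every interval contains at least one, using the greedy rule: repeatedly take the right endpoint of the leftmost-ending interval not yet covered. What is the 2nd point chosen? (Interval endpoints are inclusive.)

By right end: [1,2]  [4,5]  [3,7]  [11,12]  [9,13]  [12,14]  [14,15]
[1,2] uncovered → point at 2; [4,5] uncovered → point at 5; [11,12] uncovered → point at 12; [14,15] uncovered → point at 15.
Points: 2, 5, 12, 15 (4 total).

5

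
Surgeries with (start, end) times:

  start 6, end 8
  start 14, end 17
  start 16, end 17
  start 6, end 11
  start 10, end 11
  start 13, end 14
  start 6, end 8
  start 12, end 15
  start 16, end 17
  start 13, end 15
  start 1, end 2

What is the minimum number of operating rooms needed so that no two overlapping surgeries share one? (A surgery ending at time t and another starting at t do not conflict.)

The answer is the maximum number of intervals overlapping at any instant.
Events (time:±→running): 1:+→1 2:-→0 6:+→1 6:+→2 6:+→3 … peak 3.

3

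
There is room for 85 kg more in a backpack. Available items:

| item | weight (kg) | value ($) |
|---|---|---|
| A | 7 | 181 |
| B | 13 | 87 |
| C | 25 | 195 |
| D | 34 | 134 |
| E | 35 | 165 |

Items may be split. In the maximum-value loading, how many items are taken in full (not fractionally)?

4

Order: A (181/7=25.86) > C (195/25=7.80) > B (87/13=6.69) > E (165/35=4.71) > D (134/34=3.94)
Fill: take A (7 @ 181) → take C (25 @ 195) → take B (13 @ 87) → take E (35 @ 165) → take 5/34 of D → 19.71; 85/85 used.
4 item(s) taken whole; one partial (take 5/34 of D).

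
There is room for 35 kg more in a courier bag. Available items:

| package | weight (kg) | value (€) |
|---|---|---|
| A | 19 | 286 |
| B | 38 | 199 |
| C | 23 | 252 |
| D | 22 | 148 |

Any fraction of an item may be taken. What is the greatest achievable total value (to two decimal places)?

Greedy by value/weight ratio, highest first.
Order: A (286/19=15.05) > C (252/23=10.96) > D (148/22=6.73) > B (199/38=5.24)
Fill: take A (19 @ 286) → take 16/23 of C → 175.30; 35/35 used.
Total value = 461.30

461.30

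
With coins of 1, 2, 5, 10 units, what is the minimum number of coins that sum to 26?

26 = 2×10 + 1×5 + 1×1
Total coins = 2 + 1 + 1 = 4

4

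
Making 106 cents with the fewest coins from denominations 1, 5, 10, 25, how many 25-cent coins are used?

4

Use the largest denomination that fits, subtract, and repeat.
106 − 4×25→6 − 1×5→1 − 1×1→0
Count of 25: 4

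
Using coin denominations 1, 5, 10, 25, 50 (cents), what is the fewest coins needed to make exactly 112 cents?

112 = 2×50 + 1×10 + 2×1
Total coins = 2 + 1 + 2 = 5

5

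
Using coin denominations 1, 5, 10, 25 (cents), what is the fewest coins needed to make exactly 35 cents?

2

35 − 1×25→10 − 1×10→0
Total coins = 1 + 1 = 2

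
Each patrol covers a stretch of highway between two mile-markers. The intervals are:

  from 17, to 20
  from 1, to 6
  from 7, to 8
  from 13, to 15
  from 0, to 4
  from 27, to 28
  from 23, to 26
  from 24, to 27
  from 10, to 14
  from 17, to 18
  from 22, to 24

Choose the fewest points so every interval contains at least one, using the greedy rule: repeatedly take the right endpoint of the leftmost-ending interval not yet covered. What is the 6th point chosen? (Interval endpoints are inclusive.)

Sort by right endpoint; whenever an interval is uncovered, place a point at its right end.
Sorted: [0,4] [1,6] [7,8] [10,14] [13,15] [17,18] [17,20] [22,24] [23,26] [24,27] [27,28]
{[0,4],[1,6]} hit by 4; {[7,8]} hit by 8; {[10,14],[13,15]} hit by 14; {[17,18],[17,20]} hit by 18; {[22,24],[23,26],[24,27]} hit by 24; {[27,28]} hit by 28.
Points: 4, 8, 14, 18, 24, 28 (6 total).

28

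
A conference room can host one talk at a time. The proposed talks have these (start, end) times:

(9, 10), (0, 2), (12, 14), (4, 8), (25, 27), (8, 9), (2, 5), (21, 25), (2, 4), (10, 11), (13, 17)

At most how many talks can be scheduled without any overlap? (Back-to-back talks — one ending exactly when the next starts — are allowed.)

9

Sorted by end: (0,2)  (2,4)  (2,5)  (4,8)  (8,9)  (9,10)  (10,11)  (12,14)  (13,17)  (21,25)  (25,27)
take (0,2); take (2,4); take (4,8); take (8,9); take (9,10); take (10,11); take (12,14); take (21,25); take (25,27).
Selected 9 talks.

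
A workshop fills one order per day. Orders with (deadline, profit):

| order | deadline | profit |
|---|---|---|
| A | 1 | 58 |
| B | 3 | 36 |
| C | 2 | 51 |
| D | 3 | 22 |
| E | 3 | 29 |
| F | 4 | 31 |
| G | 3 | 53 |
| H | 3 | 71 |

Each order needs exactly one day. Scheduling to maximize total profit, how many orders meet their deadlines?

Profit order: H=71 A=58 G=53 C=51 B=36 F=31 E=29 D=22
Assign: H→slot 3, A→slot 1, G→slot 2, C skipped, B skipped, F→slot 4, E skipped, D skipped.
Slots: [1:A] [2:G] [3:H] [4:F]
4 of 8 scheduled.

4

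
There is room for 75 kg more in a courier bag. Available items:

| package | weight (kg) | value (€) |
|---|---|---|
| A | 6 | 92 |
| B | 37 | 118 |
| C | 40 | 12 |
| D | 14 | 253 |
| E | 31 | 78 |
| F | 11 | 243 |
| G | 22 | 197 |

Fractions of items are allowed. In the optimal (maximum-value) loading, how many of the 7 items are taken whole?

Sort by value per unit weight and fill in that order.
Order: F (243/11=22.09) > D (253/14=18.07) > A (92/6=15.33) > G (197/22=8.95) > B (118/37=3.19) > E (78/31=2.52) > C (12/40=0.30)
Fill: take F (11 @ 243) → take D (14 @ 253) → take A (6 @ 92) → take G (22 @ 197) → take 22/37 of B → 70.16; 75/75 used.
4 item(s) taken whole; one partial (take 22/37 of B).

4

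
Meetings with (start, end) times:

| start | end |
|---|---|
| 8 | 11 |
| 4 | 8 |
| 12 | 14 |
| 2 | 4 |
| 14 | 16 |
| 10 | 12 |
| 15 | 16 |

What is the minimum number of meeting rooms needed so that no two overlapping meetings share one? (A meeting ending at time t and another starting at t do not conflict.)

Events (time:±→running): 2:+→1 4:-→0 4:+→1 8:-→0 8:+→1 10:+→2 … peak 2.

2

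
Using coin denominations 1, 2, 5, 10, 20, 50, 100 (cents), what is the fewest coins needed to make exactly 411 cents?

Greedy: take as many of the largest coin as possible, then repeat with the remainder.
411 = 4×100 + 1×10 + 1×1
Total coins = 4 + 1 + 1 = 6

6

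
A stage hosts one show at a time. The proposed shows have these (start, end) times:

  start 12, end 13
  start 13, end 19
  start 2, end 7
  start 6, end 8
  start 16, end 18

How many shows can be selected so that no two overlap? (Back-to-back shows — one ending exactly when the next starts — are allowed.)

By end time: (2,7), (6,8), (12,13), (16,18), (13,19).
Pick (2,7); next start ≥ 7 → (12,13); next start ≥ 13 → (16,18).
Selected 3 shows.

3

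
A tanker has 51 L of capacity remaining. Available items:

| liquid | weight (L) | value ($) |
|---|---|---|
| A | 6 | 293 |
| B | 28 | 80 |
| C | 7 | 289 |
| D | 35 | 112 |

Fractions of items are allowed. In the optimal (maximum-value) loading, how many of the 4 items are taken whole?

Ratios (sorted): A 48.83, C 41.29, D 3.20, B 2.86
take A (6 @ 293); take C (7 @ 289); take D (35 @ 112); take 3/28 of B → 8.57. Capacity used 51/51.
3 item(s) taken whole; one partial (take 3/28 of B).

3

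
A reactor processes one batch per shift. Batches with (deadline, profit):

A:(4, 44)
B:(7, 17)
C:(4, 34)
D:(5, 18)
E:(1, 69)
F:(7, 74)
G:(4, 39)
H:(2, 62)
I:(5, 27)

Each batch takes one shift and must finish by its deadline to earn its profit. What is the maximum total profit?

Take jobs in profit order; each goes to the latest open slot no later than its deadline.
By profit: F(d7,74), E(d1,69), H(d2,62), A(d4,44), G(d4,39), C(d4,34), I(d5,27), D(d5,18), B(d7,17)
F→slot 7; E→slot 1; H→slot 2; A→slot 4; G→slot 3; C skipped; I→slot 5; D skipped; B→slot 6.
Profit = 69 + 62 + 39 + 44 + 27 + 17 + 74 = 332

332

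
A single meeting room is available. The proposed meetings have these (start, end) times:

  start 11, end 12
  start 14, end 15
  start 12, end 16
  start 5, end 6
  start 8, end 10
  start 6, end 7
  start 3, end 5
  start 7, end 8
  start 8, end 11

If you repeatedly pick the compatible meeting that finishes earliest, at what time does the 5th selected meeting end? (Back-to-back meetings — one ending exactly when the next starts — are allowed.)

10

Greedy by earliest finish: after sorting by end time, pick each interval compatible with the last pick.
By end time: (3,5), (5,6), (6,7), (7,8), (8,10), (8,11), (11,12), (14,15), (12,16).
Pick (3,5); next start ≥ 5 → (5,6); next start ≥ 6 → (6,7); next start ≥ 7 → (7,8); next start ≥ 8 → (8,10); next start ≥ 10 → (11,12); next start ≥ 12 → (14,15).
Selected: (3,5) (5,6) (6,7) (7,8) (8,10) (11,12) (14,15)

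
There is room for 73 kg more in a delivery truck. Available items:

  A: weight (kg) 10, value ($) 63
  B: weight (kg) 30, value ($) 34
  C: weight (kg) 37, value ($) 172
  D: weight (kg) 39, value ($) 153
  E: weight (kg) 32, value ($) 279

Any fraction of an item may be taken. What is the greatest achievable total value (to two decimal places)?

Greedy by value/weight ratio, highest first.
Order: E (279/32=8.72) > A (63/10=6.30) > C (172/37=4.65) > D (153/39=3.92) > B (34/30=1.13)
Fill: take E (32 @ 279) → take A (10 @ 63) → take 31/37 of C → 144.11; 73/73 used.
Total value = 486.11

486.11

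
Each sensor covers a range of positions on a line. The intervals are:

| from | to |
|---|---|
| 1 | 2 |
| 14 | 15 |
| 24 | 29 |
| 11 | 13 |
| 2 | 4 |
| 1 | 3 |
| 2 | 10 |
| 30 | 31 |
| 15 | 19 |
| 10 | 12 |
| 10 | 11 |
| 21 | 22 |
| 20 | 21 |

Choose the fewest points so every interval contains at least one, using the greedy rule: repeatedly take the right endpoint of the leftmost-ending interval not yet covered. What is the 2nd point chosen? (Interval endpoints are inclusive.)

11

Sorted: [1,2] [1,3] [2,4] [2,10] [10,11] [10,12] [11,13] [14,15] [15,19] [20,21] [21,22] [24,29] [30,31]
{[1,2],[1,3],[2,4],[2,10]} hit by 2; {[10,11],[10,12],[11,13]} hit by 11; {[14,15],[15,19]} hit by 15; {[20,21],[21,22]} hit by 21; {[24,29]} hit by 29; {[30,31]} hit by 31.
Points: 2, 11, 15, 21, 29, 31 (6 total).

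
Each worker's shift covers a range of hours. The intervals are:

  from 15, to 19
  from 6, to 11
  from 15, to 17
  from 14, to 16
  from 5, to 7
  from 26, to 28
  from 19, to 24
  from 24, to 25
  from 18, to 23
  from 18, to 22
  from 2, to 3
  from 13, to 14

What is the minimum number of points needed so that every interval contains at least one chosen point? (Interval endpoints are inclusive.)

7

By right end: [2,3]  [5,7]  [6,11]  [13,14]  [14,16]  [15,17]  [15,19]  [18,22]  [18,23]  [19,24]  [24,25]  [26,28]
[2,3] uncovered → point at 3; [5,7] uncovered → point at 7; [13,14] uncovered → point at 14; [15,17] uncovered → point at 17; [18,22] uncovered → point at 22; [24,25] uncovered → point at 25; [26,28] uncovered → point at 28.
Points: 3, 7, 14, 17, 22, 25, 28 (7 total).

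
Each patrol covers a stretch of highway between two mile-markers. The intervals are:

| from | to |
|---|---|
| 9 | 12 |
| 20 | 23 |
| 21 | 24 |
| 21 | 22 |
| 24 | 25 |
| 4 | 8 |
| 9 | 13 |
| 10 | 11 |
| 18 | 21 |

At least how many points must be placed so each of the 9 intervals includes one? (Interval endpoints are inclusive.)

4

Process intervals by earliest right end; each time one isn't hit yet, stab at its right endpoint.
By right end: [4,8]  [10,11]  [9,12]  [9,13]  [18,21]  [21,22]  [20,23]  [21,24]  [24,25]
[4,8] uncovered → point at 8; [10,11] uncovered → point at 11; [18,21] uncovered → point at 21; [24,25] uncovered → point at 25.
Points: 8, 11, 21, 25 (4 total).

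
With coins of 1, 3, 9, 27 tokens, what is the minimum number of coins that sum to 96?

Greedy: take as many of the largest coin as possible, then repeat with the remainder.
96 − 3×27→15 − 1×9→6 − 2×3→0
Total coins = 3 + 1 + 2 = 6

6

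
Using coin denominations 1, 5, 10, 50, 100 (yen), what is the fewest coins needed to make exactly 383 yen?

10

383 = 3×100 + 1×50 + 3×10 + 3×1
Total coins = 3 + 1 + 3 + 3 = 10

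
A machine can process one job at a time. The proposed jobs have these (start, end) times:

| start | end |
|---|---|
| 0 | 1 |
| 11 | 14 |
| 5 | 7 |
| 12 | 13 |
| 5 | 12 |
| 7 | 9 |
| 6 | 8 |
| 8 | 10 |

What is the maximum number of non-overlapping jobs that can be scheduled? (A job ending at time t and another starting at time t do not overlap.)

4

Sort by end time and greedily take each interval whose start is ≥ the last chosen end.
Sorted by end: (0,1)  (5,7)  (6,8)  (7,9)  (8,10)  (5,12)  (12,13)  (11,14)
take (0,1); take (5,7); skip (6,8); take (7,9); skip (8,10); take (12,13).
Selected 4 jobs.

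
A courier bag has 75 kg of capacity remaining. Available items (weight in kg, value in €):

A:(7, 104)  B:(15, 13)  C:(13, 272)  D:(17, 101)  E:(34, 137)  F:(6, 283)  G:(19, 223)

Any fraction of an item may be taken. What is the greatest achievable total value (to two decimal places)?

Sort by value per unit weight and fill in that order.
Order: F (283/6=47.17) > C (272/13=20.92) > A (104/7=14.86) > G (223/19=11.74) > D (101/17=5.94) > E (137/34=4.03) > B (13/15=0.87)
Fill: take F (6 @ 283) → take C (13 @ 272) → take A (7 @ 104) → take G (19 @ 223) → take D (17 @ 101) → take 13/34 of E → 52.38; 75/75 used.
Total value = 1035.38

1035.38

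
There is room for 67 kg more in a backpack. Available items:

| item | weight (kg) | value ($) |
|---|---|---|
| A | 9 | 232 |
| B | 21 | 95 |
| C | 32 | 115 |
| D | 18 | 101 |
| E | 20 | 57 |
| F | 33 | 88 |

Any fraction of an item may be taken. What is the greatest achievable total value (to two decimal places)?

496.28

Greedy by value/weight ratio, highest first.
Ratios (sorted): A 25.78, D 5.61, B 4.52, C 3.59, E 2.85, F 2.67
take A (9 @ 232); take D (18 @ 101); take B (21 @ 95); take 19/32 of C → 68.28. Capacity used 67/67.
Total value = 496.28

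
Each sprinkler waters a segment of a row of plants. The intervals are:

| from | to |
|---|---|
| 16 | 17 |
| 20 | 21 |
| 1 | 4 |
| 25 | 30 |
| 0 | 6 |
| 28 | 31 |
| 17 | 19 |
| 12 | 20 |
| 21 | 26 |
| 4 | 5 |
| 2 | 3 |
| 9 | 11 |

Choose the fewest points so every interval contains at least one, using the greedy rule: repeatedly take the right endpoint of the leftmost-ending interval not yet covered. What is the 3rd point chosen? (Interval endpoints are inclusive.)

11

Process intervals by earliest right end; each time one isn't hit yet, stab at its right endpoint.
Sorted: [2,3] [1,4] [4,5] [0,6] [9,11] [16,17] [17,19] [12,20] [20,21] [21,26] [25,30] [28,31]
{[2,3],[1,4]} hit by 3; {[4,5],[0,6]} hit by 5; {[9,11]} hit by 11; {[16,17],[17,19],[12,20]} hit by 17; {[20,21],[21,26]} hit by 21; {[25,30],[28,31]} hit by 30.
Points: 3, 5, 11, 17, 21, 30 (6 total).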